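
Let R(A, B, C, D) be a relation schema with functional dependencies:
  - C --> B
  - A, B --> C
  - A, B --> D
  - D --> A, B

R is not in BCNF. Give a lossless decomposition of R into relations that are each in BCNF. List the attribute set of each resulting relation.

{A, C, D}; {B, C}

Candidate keys of the original relation: {A, B}, {A, C}, {D}.
Within {A, B, C, D}: {C}⁺ ∩ {A, B, C, D} = {B, C}, not the whole set, so C --> B violates BCNF; decompose into {B, C} and {A, C, D}.
{B, C} is in BCNF.
{A, C, D} is in BCNF.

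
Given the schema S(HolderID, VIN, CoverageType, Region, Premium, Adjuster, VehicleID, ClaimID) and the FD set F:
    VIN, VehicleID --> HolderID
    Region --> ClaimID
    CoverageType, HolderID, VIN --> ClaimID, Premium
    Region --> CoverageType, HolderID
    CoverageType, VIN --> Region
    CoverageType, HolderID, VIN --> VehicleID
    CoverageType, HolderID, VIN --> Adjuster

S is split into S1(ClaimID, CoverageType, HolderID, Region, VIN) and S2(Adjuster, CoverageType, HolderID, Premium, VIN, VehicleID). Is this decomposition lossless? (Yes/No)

Yes

S1 ∩ S2 = {CoverageType, HolderID, VIN}; its closure under F is {Adjuster, ClaimID, CoverageType, HolderID, Premium, Region, VIN, VehicleID}.
Since S1 ⊆ {Adjuster, ClaimID, CoverageType, HolderID, Premium, Region, VIN, VehicleID}, the intersection is a superkey of S1; the decomposition is lossless.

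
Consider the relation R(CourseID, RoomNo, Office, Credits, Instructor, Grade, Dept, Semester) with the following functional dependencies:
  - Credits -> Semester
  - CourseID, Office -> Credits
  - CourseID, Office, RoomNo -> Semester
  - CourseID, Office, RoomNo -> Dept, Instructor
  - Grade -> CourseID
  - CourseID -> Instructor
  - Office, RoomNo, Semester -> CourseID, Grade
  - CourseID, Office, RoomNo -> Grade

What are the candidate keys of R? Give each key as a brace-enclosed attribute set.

{CourseID, Office, RoomNo}, {Credits, Office, RoomNo}, {Grade, Office, RoomNo}, {Office, RoomNo, Semester}

{Office, RoomNo} never appear on the right of any FD, so every key must include all of them.
Closure of {CourseID, Office, RoomNo} is {CourseID, Credits, Dept, Grade, Instructor, Office, RoomNo, Semester}, the whole schema; {CourseID, Office, RoomNo} is a candidate key.
Closure of {Credits, Office, RoomNo} is {CourseID, Credits, Dept, Grade, Instructor, Office, RoomNo, Semester}, the whole schema; {Credits, Office, RoomNo} is a candidate key.
Closure of {Grade, Office, RoomNo} is {CourseID, Credits, Dept, Grade, Instructor, Office, RoomNo, Semester}, the whole schema; {Grade, Office, RoomNo} is a candidate key.
Closure of {Office, RoomNo, Semester} is {CourseID, Credits, Dept, Grade, Instructor, Office, RoomNo, Semester}, the whole schema; {Office, RoomNo, Semester} is a candidate key.
These are minimal and exhaustive — every other superkey contains one of them.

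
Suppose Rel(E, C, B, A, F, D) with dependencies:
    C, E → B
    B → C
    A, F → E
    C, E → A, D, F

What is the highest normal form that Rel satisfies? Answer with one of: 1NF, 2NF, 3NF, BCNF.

Candidate keys: {A, B, F}, {A, C, F}, {B, E}, {C, E}. Prime attributes: {A, B, C, E, F}.
For B → C we have {B}⁺ = {B, C}; {B} is not a superkey, so BCNF fails.
Its right-hand attributes {C} are all prime, as are those of every other non-superkey FD — the relation is in 3NF.

3NF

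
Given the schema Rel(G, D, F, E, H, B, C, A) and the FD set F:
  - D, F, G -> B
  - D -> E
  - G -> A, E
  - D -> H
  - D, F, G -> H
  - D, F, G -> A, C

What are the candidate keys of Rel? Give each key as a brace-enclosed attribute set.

{D, F, G}

Attributes never on any right-hand side: {D, F, G} — every candidate key must contain all of them.
{D, F, G}⁺ = {A, B, C, D, E, F, G, H}, which is every attribute, so {D, F, G} is a candidate key.
Every other attribute set either contains this one or has a smaller closure.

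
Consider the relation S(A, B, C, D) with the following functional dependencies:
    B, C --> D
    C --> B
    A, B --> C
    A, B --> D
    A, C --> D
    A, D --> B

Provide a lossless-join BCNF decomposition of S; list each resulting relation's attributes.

{A, C}; {B, C, D}

Candidate keys of the original relation: {A, B}, {A, C}, {A, D}.
In {A, B, C, D}, {B, C} is not a superkey ({B, C}⁺ restricted to this set is {B, C, D}), so split on B, C --> D into {B, C, D} and {A, B, C}.
{B, C, D} has no BCNF violation.
In {A, B, C}, {C} is not a superkey ({C}⁺ restricted to this set is {B, C}), so split on C --> B into {B, C} and {A, C}.
{B, C} has no BCNF violation.
{A, C} has no BCNF violation.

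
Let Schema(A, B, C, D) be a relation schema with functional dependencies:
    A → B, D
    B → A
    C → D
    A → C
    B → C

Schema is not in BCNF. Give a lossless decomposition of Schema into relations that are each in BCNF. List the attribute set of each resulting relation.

{A, B, C}; {C, D}

Candidate keys of the original relation: {A}, {B}.
In {A, B, C, D}, {C} is not a superkey ({C}⁺ restricted to this set is {C, D}), so split on C → D into {C, D} and {A, B, C}.
{C, D} is in BCNF.
{A, B, C} is in BCNF.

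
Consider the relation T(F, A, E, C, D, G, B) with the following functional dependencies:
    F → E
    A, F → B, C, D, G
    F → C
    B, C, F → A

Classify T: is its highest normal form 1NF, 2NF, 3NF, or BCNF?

Candidate keys: {A, F}, {B, F}. Prime attributes: {A, B, F}.
F → E breaks BCNF: {F}⁺ = {C, E, F}, so {F} is not a superkey.
F → E determines the non-prime attribute {E} from a non-superkey — 3NF is violated.
Since {F} ⊂ {A, F} and {F}⁺ ⊇ {C, E} with {C, E} non-prime, there is a partial dependency; 2NF fails.

1NF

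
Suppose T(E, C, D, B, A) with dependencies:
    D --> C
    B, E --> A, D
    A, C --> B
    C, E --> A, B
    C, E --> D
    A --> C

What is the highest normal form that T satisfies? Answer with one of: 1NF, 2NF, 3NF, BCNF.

Candidate keys: {A, E}, {B, E}, {C, E}, {D, E}. Prime attributes: {A, B, C, D, E}.
D --> C: {D}⁺ = {C, D}, which is not all of the attributes, so the left side is not a superkey — BCNF is violated.
Its right-hand attributes {C} are all prime, as are those of every other non-superkey FD — the relation is in 3NF.

3NF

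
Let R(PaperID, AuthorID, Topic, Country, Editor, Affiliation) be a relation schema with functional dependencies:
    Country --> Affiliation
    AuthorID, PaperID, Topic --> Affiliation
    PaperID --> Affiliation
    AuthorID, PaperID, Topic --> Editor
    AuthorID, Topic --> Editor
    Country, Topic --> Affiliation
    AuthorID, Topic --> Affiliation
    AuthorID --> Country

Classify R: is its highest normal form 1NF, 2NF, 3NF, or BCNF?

Candidate key: {AuthorID, PaperID, Topic}. Prime attributes: {AuthorID, PaperID, Topic}.
For Country --> Affiliation we have {Country}⁺ = {Affiliation, Country}; {Country} is not a superkey, so BCNF fails.
Country --> Affiliation has non-prime {Affiliation} on the right and a non-superkey on the left, so 3NF fails.
{AuthorID} is a proper subset of the key {AuthorID, PaperID, Topic}, and {AuthorID}⁺ contains the non-prime attributes {Affiliation, Country} — a partial dependency, so 2NF is violated.

1NF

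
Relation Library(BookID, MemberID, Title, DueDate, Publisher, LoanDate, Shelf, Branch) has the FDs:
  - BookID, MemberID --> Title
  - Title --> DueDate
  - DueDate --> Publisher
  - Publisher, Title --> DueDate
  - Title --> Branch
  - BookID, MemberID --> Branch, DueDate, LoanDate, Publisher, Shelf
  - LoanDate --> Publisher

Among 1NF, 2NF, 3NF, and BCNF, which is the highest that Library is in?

2NF

Candidate key: {BookID, MemberID}. Prime attributes: {BookID, MemberID}.
Title --> DueDate: {Title}⁺ = {Branch, DueDate, Publisher, Title}, which is not all of the attributes, so the left side is not a superkey — BCNF is violated.
Title --> DueDate determines the non-prime attribute {DueDate} from a non-superkey — 3NF is violated.
No non-prime attribute depends on a proper subset of any candidate key, so 2NF holds.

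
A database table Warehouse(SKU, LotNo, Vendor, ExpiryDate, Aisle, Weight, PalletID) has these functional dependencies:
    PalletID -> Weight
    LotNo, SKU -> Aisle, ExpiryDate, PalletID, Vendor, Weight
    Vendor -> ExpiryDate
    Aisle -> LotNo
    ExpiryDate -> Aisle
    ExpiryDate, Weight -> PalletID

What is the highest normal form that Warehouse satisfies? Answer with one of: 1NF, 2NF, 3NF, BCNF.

2NF

Candidate keys: {Aisle, SKU}, {ExpiryDate, SKU}, {LotNo, SKU}, {SKU, Vendor}. Prime attributes: {Aisle, ExpiryDate, LotNo, SKU, Vendor}.
PalletID -> Weight breaks BCNF: {PalletID}⁺ = {PalletID, Weight}, so {PalletID} is not a superkey.
Because {Weight} is non-prime and the left side of PalletID -> Weight is not a superkey, the relation is not in 3NF.
No non-prime attribute depends on a proper subset of any candidate key, so 2NF holds.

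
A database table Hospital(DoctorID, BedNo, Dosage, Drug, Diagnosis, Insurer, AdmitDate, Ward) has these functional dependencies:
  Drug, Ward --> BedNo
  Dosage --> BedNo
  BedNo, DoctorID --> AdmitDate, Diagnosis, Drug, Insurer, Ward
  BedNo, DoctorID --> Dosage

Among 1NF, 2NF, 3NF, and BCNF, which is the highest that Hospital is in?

3NF

Candidate keys: {BedNo, DoctorID}, {DoctorID, Dosage}, {DoctorID, Drug, Ward}. Prime attributes: {BedNo, DoctorID, Dosage, Drug, Ward}.
Drug, Ward --> BedNo breaks BCNF: {Drug, Ward}⁺ = {BedNo, Drug, Ward}, so {Drug, Ward} is not a superkey.
Its right-hand attributes {BedNo} are all prime, as are those of every other non-superkey FD — the relation is in 3NF.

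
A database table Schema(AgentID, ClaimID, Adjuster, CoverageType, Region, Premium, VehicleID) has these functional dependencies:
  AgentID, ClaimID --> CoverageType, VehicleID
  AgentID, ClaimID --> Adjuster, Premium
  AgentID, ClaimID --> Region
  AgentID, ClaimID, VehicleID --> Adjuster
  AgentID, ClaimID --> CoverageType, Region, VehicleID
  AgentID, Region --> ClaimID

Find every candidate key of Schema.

{AgentID, ClaimID}, {AgentID, Region}

{AgentID} never appears on the right of any FD, so every key must include it.
{AgentID, ClaimID}⁺ = {Adjuster, AgentID, ClaimID, CoverageType, Premium, Region, VehicleID} — all of the relation — so {AgentID, ClaimID} is a candidate key.
{AgentID, Region}⁺ = {Adjuster, AgentID, ClaimID, CoverageType, Premium, Region, VehicleID} — all of the relation — so {AgentID, Region} is a candidate key.
Any other superkey properly contains one of these, so there are no further candidate keys.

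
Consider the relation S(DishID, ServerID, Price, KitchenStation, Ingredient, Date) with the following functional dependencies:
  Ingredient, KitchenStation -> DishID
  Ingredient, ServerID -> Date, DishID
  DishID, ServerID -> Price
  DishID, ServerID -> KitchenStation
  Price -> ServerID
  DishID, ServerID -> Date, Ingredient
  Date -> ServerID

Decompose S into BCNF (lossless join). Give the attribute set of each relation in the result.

{Date, Ingredient, KitchenStation, Price}; {DishID, Ingredient, KitchenStation}; {Price, ServerID}

Candidate keys of the original relation: {Date, DishID}, {Date, Ingredient}, {DishID, Price}, {DishID, ServerID}, {Ingredient, Price}, {Ingredient, ServerID}.
{Date, DishID, Ingredient, KitchenStation, Price, ServerID}: {Ingredient, KitchenStation} determines {DishID, Ingredient, KitchenStation} here but is not a superkey — split on Ingredient, KitchenStation -> DishID, giving {DishID, Ingredient, KitchenStation} and {Date, Ingredient, KitchenStation, Price, ServerID}.
{DishID, Ingredient, KitchenStation} has no BCNF violation.
{Date, Ingredient, KitchenStation, Price, ServerID}: {Price} determines {Price, ServerID} here but is not a superkey — split on Price -> ServerID, giving {Price, ServerID} and {Date, Ingredient, KitchenStation, Price}.
{Price, ServerID} has no BCNF violation.
{Date, Ingredient, KitchenStation, Price} has no BCNF violation.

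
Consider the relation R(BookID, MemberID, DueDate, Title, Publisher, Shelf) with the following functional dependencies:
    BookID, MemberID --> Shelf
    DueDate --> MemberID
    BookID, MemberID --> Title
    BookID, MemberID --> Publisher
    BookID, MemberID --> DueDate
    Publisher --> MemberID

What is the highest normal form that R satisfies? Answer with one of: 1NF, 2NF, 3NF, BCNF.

Candidate keys: {BookID, DueDate}, {BookID, MemberID}, {BookID, Publisher}. Prime attributes: {BookID, DueDate, MemberID, Publisher}.
DueDate --> MemberID: {DueDate}⁺ = {DueDate, MemberID}, which is not all of the attributes, so the left side is not a superkey — BCNF is violated.
Since {MemberID} ⊆ prime attributes and every other non-superkey FD also has a prime right side, the schema is in 3NF.

3NF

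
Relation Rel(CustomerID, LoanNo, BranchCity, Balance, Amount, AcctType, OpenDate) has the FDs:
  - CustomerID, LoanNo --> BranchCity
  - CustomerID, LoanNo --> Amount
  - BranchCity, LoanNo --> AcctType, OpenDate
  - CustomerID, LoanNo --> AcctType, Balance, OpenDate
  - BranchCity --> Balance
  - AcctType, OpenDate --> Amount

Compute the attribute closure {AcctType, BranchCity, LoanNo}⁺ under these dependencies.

Start with {AcctType, BranchCity, LoanNo}.
BranchCity, LoanNo --> AcctType, OpenDate applies; add {OpenDate} → now {AcctType, BranchCity, LoanNo, OpenDate}.
BranchCity --> Balance applies; add {Balance} → now {AcctType, Balance, BranchCity, LoanNo, OpenDate}.
AcctType, OpenDate --> Amount applies; add {Amount} → now {AcctType, Amount, Balance, BranchCity, LoanNo, OpenDate}.
No further FD applies.

{AcctType, Amount, Balance, BranchCity, LoanNo, OpenDate}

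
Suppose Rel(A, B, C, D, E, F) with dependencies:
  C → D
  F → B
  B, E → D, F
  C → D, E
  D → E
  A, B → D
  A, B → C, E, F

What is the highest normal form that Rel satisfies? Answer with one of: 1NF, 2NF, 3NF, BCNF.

Candidate keys: {A, B}, {A, F}. Prime attributes: {A, B, F}.
C → D breaks BCNF: {C}⁺ = {C, D, E}, so {C} is not a superkey.
C → D has non-prime {D} on the right and a non-superkey on the left, so 3NF fails.
No proper subset of a key has a non-prime attribute in its closure, so there is no partial dependency; 2NF holds.

2NF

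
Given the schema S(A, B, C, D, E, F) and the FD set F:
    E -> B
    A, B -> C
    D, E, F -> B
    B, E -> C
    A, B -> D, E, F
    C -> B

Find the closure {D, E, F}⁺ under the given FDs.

{B, C, D, E, F}

Start with {D, E, F}.
E -> B applies; add {B} → now {B, D, E, F}.
B, E -> C applies; add {C} → now {B, C, D, E, F}.
No further FD applies.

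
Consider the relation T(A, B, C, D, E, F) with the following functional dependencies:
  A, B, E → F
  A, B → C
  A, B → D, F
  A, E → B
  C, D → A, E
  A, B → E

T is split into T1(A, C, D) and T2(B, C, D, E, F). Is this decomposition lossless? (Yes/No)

Yes

The shared attributes are {C, D} and {C, D}⁺ = {A, B, C, D, E, F}.
Since T1 ⊆ {A, B, C, D, E, F}, the intersection is a superkey of T1; the decomposition is lossless.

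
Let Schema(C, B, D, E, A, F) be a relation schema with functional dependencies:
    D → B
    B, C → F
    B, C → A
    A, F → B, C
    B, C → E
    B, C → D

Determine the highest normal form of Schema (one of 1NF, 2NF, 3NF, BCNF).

Candidate keys: {A, F}, {B, C}, {C, D}. Prime attributes: {A, B, C, D, F}.
D → B: {D}⁺ = {B, D}, which is not all of the attributes, so the left side is not a superkey — BCNF is violated.
Its right-hand attributes {B} are all prime, as are those of every other non-superkey FD — the relation is in 3NF.

3NF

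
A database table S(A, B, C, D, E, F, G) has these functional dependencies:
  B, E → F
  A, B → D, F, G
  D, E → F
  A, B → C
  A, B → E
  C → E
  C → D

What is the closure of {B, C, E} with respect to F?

Start with {B, C, E}.
B, E → F applies; add {F} → now {B, C, E, F}.
C → D applies; add {D} → now {B, C, D, E, F}.
No further FD applies.

{B, C, D, E, F}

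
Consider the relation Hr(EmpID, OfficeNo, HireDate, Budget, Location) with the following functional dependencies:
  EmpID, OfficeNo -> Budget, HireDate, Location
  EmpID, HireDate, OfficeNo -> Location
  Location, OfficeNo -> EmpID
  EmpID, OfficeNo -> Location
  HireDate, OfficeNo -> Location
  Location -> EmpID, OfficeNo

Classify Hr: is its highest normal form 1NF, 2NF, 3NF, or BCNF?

Candidate keys: {EmpID, OfficeNo}, {HireDate, OfficeNo}, {Location}. Prime attributes: {EmpID, HireDate, Location, OfficeNo}.
The left-hand side of every FD is a superkey, so BCNF is satisfied.

BCNF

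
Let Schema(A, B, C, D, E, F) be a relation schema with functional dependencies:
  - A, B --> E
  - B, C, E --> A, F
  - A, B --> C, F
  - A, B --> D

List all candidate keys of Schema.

Attributes never on any right-hand side: {B} — every candidate key must contain it.
{A, B}⁺ = {A, B, C, D, E, F} — all of the relation — so {A, B} is a candidate key.
{B, C, E}⁺ = {A, B, C, D, E, F} — all of the relation — so {B, C, E} is a candidate key.
No proper subset of any of these is a key, and no other minimal superkey exists.

{A, B}, {B, C, E}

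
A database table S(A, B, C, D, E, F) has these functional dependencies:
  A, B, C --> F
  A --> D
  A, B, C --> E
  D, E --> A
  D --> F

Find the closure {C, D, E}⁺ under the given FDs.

Start with {C, D, E}.
D, E --> A applies; add {A} → now {A, C, D, E}.
D --> F applies; add {F} → now {A, C, D, E, F}.
No further FD applies.

{A, C, D, E, F}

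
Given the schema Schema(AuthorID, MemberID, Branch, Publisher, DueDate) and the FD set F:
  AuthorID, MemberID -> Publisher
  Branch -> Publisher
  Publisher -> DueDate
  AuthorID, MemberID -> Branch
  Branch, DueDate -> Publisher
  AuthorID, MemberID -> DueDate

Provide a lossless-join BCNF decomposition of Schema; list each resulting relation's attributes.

{AuthorID, Branch, MemberID}; {Branch, Publisher}; {DueDate, Publisher}

Candidate key of the original relation: {AuthorID, MemberID}.
Within {AuthorID, Branch, DueDate, MemberID, Publisher}: {Branch}⁺ ∩ {AuthorID, Branch, DueDate, MemberID, Publisher} = {Branch, DueDate, Publisher}, not the whole set, so Branch -> DueDate, Publisher violates BCNF; decompose into {Branch, DueDate, Publisher} and {AuthorID, Branch, MemberID}.
Within {Branch, DueDate, Publisher}: {Publisher}⁺ ∩ {Branch, DueDate, Publisher} = {DueDate, Publisher}, not the whole set, so Publisher -> DueDate violates BCNF; decompose into {DueDate, Publisher} and {Branch, Publisher}.
{DueDate, Publisher}: every determinant is a superkey — BCNF.
{Branch, Publisher}: every determinant is a superkey — BCNF.
{AuthorID, Branch, MemberID}: every determinant is a superkey — BCNF.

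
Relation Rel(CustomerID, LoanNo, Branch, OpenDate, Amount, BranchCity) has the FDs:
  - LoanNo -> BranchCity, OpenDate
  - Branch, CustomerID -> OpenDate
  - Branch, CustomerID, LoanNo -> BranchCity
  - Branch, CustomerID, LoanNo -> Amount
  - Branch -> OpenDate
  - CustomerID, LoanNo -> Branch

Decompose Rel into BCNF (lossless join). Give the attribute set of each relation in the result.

Candidate key of the original relation: {CustomerID, LoanNo}.
Within {Amount, Branch, BranchCity, CustomerID, LoanNo, OpenDate}: {LoanNo}⁺ ∩ {Amount, Branch, BranchCity, CustomerID, LoanNo, OpenDate} = {BranchCity, LoanNo, OpenDate}, not the whole set, so LoanNo -> BranchCity, OpenDate violates BCNF; decompose into {BranchCity, LoanNo, OpenDate} and {Amount, Branch, CustomerID, LoanNo}.
{BranchCity, LoanNo, OpenDate} has no BCNF violation.
{Amount, Branch, CustomerID, LoanNo} has no BCNF violation.

{Amount, Branch, CustomerID, LoanNo}; {BranchCity, LoanNo, OpenDate}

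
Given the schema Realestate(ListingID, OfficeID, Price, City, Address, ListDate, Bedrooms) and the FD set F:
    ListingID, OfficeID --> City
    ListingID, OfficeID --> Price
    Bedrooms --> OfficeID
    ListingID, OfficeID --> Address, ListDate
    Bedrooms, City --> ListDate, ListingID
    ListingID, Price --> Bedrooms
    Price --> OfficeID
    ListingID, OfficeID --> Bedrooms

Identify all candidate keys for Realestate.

{Bedrooms, City}, {Bedrooms, ListingID}, {ListingID, OfficeID}, {ListingID, Price}

{Bedrooms, City}⁺ = {Address, Bedrooms, City, ListDate, ListingID, OfficeID, Price}, which is every attribute, so {Bedrooms, City} is a candidate key.
{Bedrooms, ListingID}⁺ = {Address, Bedrooms, City, ListDate, ListingID, OfficeID, Price}, which is every attribute, so {Bedrooms, ListingID} is a candidate key.
{ListingID, OfficeID}⁺ = {Address, Bedrooms, City, ListDate, ListingID, OfficeID, Price}, which is every attribute, so {ListingID, OfficeID} is a candidate key.
{ListingID, Price}⁺ = {Address, Bedrooms, City, ListDate, ListingID, OfficeID, Price}, which is every attribute, so {ListingID, Price} is a candidate key.
Any other superkey properly contains one of these, so there are no further candidate keys.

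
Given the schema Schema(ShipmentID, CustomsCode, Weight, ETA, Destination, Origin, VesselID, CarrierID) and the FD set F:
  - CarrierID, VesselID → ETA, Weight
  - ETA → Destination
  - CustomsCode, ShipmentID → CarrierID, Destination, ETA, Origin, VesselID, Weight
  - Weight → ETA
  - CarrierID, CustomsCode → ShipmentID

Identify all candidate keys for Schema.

{CustomsCode} never appears on the right of any FD, so every key must include it.
{CarrierID, CustomsCode} is a candidate key since {CarrierID, CustomsCode}⁺ = {CarrierID, CustomsCode, Destination, ETA, Origin, ShipmentID, VesselID, Weight} covers every attribute.
{CustomsCode, ShipmentID} is a candidate key since {CustomsCode, ShipmentID}⁺ = {CarrierID, CustomsCode, Destination, ETA, Origin, ShipmentID, VesselID, Weight} covers every attribute.
No proper subset of any of these is a key, and no other minimal superkey exists.

{CarrierID, CustomsCode}, {CustomsCode, ShipmentID}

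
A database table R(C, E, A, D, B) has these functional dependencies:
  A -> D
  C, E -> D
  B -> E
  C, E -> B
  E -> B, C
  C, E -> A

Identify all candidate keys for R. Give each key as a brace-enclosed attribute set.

{B}, {E}

{B}⁺ = {A, B, C, D, E}, which is every attribute, so {B} is a candidate key.
{E}⁺ = {A, B, C, D, E}, which is every attribute, so {E} is a candidate key.
No proper subset of any of these is a key, and no other minimal superkey exists.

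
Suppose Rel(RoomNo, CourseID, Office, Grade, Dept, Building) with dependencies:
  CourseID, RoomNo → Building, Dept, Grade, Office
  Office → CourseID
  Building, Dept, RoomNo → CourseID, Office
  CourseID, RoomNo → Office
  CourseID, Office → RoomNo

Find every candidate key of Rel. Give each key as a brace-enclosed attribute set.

{Building, Dept, RoomNo}, {CourseID, RoomNo}, {Office}

Closure of {Office} is {Building, CourseID, Dept, Grade, Office, RoomNo}, the whole schema; {Office} is a candidate key.
Closure of {CourseID, RoomNo} is {Building, CourseID, Dept, Grade, Office, RoomNo}, the whole schema; {CourseID, RoomNo} is a candidate key.
Closure of {Building, Dept, RoomNo} is {Building, CourseID, Dept, Grade, Office, RoomNo}, the whole schema; {Building, Dept, RoomNo} is a candidate key.
These are minimal and exhaustive — every other superkey contains one of them.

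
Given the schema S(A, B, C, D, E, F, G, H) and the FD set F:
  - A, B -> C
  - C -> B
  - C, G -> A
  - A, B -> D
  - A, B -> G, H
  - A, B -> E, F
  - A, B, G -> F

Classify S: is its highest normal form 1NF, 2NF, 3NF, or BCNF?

3NF

Candidate keys: {A, B}, {A, C}, {C, G}. Prime attributes: {A, B, C, G}.
C -> B breaks BCNF: {C}⁺ = {B, C}, so {C} is not a superkey.
Since {B} ⊆ prime attributes and every other non-superkey FD also has a prime right side, the schema is in 3NF.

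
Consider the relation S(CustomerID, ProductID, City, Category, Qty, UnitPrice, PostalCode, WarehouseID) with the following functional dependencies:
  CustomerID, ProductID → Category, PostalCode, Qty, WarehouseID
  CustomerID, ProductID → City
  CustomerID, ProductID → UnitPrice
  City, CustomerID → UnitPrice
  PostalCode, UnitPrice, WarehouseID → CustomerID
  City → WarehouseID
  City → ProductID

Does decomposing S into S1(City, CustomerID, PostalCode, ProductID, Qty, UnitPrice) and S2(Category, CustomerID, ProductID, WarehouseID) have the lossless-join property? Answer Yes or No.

Common attributes: {CustomerID, ProductID}; their closure is {Category, City, CustomerID, PostalCode, ProductID, Qty, UnitPrice, WarehouseID}.
S1 is contained in that closure, so S1 ∩ S2 → S1 holds and the join is lossless.

Yes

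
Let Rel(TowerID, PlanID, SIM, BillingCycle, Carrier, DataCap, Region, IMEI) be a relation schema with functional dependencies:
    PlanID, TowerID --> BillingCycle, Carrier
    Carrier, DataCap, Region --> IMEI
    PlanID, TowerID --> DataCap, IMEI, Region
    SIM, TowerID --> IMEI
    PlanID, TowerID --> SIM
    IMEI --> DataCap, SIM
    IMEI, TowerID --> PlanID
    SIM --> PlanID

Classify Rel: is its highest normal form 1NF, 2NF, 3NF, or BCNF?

Candidate keys: {Carrier, DataCap, Region, TowerID}, {IMEI, TowerID}, {PlanID, TowerID}, {SIM, TowerID}. Prime attributes: {Carrier, DataCap, IMEI, PlanID, Region, SIM, TowerID}.
For Carrier, DataCap, Region --> IMEI we have {Carrier, DataCap, Region}⁺ = {Carrier, DataCap, IMEI, PlanID, Region, SIM}; {Carrier, DataCap, Region} is not a superkey, so BCNF fails.
But every attribute on its right side ({IMEI}) is prime, and the same holds for every other non-superkey FD, so 3NF still holds.

3NF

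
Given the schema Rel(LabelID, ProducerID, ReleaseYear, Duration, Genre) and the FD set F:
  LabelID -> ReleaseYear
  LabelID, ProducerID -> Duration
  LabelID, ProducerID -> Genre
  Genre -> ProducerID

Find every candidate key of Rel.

No FD produces {LabelID}, so it must be in every candidate key.
Closure of {Genre, LabelID} is {Duration, Genre, LabelID, ProducerID, ReleaseYear}, the whole schema; {Genre, LabelID} is a candidate key.
Closure of {LabelID, ProducerID} is {Duration, Genre, LabelID, ProducerID, ReleaseYear}, the whole schema; {LabelID, ProducerID} is a candidate key.
Any other superkey properly contains one of these, so there are no further candidate keys.

{Genre, LabelID}, {LabelID, ProducerID}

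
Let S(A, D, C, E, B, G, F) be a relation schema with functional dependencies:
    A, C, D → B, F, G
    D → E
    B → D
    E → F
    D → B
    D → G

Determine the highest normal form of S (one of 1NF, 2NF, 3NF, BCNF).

1NF

Candidate keys: {A, B, C}, {A, C, D}. Prime attributes: {A, B, C, D}.
D → E: {D}⁺ = {B, D, E, F, G}, which is not all of the attributes, so the left side is not a superkey — BCNF is violated.
Because {E} is non-prime and the left side of D → E is not a superkey, the relation is not in 3NF.
{B} is a proper subset of the key {A, B, C}, and {B}⁺ contains the non-prime attributes {E, F, G} — a partial dependency, so 2NF is violated.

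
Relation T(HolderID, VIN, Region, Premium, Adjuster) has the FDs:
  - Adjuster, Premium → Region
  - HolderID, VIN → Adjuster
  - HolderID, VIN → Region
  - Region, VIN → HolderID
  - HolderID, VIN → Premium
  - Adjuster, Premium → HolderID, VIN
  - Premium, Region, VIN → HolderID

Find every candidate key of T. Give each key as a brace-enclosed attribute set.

Closure of {Adjuster, Premium} is {Adjuster, HolderID, Premium, Region, VIN}, the whole schema; {Adjuster, Premium} is a candidate key.
Closure of {HolderID, VIN} is {Adjuster, HolderID, Premium, Region, VIN}, the whole schema; {HolderID, VIN} is a candidate key.
Closure of {Region, VIN} is {Adjuster, HolderID, Premium, Region, VIN}, the whole schema; {Region, VIN} is a candidate key.
Any other superkey properly contains one of these, so there are no further candidate keys.

{Adjuster, Premium}, {HolderID, VIN}, {Region, VIN}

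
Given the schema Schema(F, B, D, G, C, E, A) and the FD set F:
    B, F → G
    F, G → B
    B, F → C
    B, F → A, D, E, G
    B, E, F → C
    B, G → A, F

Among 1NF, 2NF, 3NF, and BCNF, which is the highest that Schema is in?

BCNF

Candidate keys: {B, F}, {B, G}, {F, G}. Prime attributes: {B, F, G}.
Every FD has a superkey on the left, so the relation is in BCNF.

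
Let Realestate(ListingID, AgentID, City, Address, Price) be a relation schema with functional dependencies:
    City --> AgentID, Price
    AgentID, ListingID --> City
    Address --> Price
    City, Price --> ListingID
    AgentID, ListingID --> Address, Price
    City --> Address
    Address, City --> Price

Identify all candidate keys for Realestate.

{City}⁺ = {Address, AgentID, City, ListingID, Price}, which is every attribute, so {City} is a candidate key.
{AgentID, ListingID}⁺ = {Address, AgentID, City, ListingID, Price}, which is every attribute, so {AgentID, ListingID} is a candidate key.
Any other superkey properly contains one of these, so there are no further candidate keys.

{AgentID, ListingID}, {City}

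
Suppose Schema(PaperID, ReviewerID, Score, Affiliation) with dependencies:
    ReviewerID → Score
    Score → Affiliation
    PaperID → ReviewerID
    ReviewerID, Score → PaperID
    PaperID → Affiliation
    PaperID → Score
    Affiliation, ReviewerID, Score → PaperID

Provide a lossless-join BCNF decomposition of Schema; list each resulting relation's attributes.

Candidate keys of the original relation: {PaperID}, {ReviewerID}.
{Affiliation, PaperID, ReviewerID, Score}: {Score} determines {Affiliation, Score} here but is not a superkey — split on Score → Affiliation, giving {Affiliation, Score} and {PaperID, ReviewerID, Score}.
{Affiliation, Score} has no BCNF violation.
{PaperID, ReviewerID, Score} has no BCNF violation.

{Affiliation, Score}; {PaperID, ReviewerID, Score}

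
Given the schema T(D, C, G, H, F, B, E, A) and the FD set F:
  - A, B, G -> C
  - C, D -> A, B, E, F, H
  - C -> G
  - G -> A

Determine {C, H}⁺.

Start with {C, H}.
C -> G applies; add {G} → now {C, G, H}.
G -> A applies; add {A} → now {A, C, G, H}.
No further FD applies.

{A, C, G, H}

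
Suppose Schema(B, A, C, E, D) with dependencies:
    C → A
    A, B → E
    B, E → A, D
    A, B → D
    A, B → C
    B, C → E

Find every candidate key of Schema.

No FD produces {B}, so it must be in every candidate key.
{A, B}⁺ = {A, B, C, D, E} — all of the relation — so {A, B} is a candidate key.
{B, C}⁺ = {A, B, C, D, E} — all of the relation — so {B, C} is a candidate key.
{B, E}⁺ = {A, B, C, D, E} — all of the relation — so {B, E} is a candidate key.
No proper subset of any of these is a key, and no other minimal superkey exists.

{A, B}, {B, C}, {B, E}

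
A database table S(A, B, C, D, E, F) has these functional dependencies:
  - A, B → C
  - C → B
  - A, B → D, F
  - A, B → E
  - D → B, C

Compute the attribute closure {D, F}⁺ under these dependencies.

{B, C, D, F}

Start with {D, F}.
D → B, C applies; add {B, C} → now {B, C, D, F}.
No further FD applies.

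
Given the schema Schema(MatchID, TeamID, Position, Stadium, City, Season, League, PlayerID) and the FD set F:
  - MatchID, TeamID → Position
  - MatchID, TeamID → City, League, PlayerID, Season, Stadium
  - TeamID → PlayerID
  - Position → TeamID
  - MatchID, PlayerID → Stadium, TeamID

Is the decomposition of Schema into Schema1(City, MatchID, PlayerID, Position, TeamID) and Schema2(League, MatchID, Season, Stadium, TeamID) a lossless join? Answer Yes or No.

Schema1 ∩ Schema2 = {MatchID, TeamID}; its closure under F is {City, League, MatchID, PlayerID, Position, Season, Stadium, TeamID}.
This includes all of Schema1, so the common attributes are a superkey of Schema1 — the join is lossless.

Yes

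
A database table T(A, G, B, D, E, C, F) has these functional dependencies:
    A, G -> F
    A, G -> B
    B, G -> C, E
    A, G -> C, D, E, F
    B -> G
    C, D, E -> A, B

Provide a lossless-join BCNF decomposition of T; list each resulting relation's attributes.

{A, B, D, F}; {B, C, E, G}

Candidate keys of the original relation: {A, B}, {A, G}, {B, D}, {C, D, E}.
{A, B, C, D, E, F, G}: {B, G} determines {B, C, E, G} here but is not a superkey — split on B, G -> C, E, giving {B, C, E, G} and {A, B, D, F, G}.
{B, C, E, G} is in BCNF.
{A, B, D, F, G}: {B} determines {B, G} here but is not a superkey — split on B -> G, giving {B, G} and {A, B, D, F}.
{B, G} is in BCNF.
{A, B, D, F} is in BCNF.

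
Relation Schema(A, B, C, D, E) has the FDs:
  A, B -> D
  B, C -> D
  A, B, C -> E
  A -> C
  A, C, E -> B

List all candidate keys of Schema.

Attributes never on any right-hand side: {A} — every candidate key must contain it.
Closure of {A, B} is {A, B, C, D, E}, the whole schema; {A, B} is a candidate key.
Closure of {A, E} is {A, B, C, D, E}, the whole schema; {A, E} is a candidate key.
No proper subset of any of these is a key, and no other minimal superkey exists.

{A, B}, {A, E}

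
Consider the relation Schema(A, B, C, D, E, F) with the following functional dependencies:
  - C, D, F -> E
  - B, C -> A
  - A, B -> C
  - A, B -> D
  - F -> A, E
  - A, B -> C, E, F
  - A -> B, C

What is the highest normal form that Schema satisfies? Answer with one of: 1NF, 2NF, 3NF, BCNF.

Candidate keys: {A}, {B, C}, {F}. Prime attributes: {A, B, C, F}.
The left-hand side of every FD is a superkey, so BCNF is satisfied.

BCNF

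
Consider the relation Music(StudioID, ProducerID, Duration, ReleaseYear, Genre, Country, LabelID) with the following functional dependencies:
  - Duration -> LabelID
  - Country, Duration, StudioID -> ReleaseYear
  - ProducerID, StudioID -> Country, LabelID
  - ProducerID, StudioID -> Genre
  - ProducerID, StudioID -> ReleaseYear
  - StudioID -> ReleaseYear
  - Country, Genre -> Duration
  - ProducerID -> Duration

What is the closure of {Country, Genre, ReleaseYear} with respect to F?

{Country, Duration, Genre, LabelID, ReleaseYear}

Start with {Country, Genre, ReleaseYear}.
Country, Genre -> Duration applies; add {Duration} → now {Country, Duration, Genre, ReleaseYear}.
Duration -> LabelID applies; add {LabelID} → now {Country, Duration, Genre, LabelID, ReleaseYear}.
No further FD applies.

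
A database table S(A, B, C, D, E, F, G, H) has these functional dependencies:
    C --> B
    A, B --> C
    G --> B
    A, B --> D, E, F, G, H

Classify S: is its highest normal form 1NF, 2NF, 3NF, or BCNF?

3NF

Candidate keys: {A, B}, {A, C}, {A, G}. Prime attributes: {A, B, C, G}.
C --> B breaks BCNF: {C}⁺ = {B, C}, so {C} is not a superkey.
Its right-hand attributes {B} are all prime, as are those of every other non-superkey FD — the relation is in 3NF.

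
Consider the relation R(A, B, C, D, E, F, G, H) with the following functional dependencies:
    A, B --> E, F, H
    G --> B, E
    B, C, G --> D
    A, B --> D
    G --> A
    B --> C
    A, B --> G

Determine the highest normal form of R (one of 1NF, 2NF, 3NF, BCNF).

Candidate keys: {A, B}, {G}. Prime attributes: {A, B, G}.
For B --> C we have {B}⁺ = {B, C}; {B} is not a superkey, so BCNF fails.
B --> C has non-prime {C} on the right and a non-superkey on the left, so 3NF fails.
Since {B} ⊂ {A, B} and {B}⁺ ⊇ {C} with {C} non-prime, there is a partial dependency; 2NF fails.

1NF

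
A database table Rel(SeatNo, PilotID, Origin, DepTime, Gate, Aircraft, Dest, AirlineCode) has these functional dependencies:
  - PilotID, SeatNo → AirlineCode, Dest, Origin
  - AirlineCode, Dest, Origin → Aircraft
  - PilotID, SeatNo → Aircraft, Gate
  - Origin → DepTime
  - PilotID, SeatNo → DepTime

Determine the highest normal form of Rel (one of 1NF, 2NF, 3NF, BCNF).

Candidate key: {PilotID, SeatNo}. Prime attributes: {PilotID, SeatNo}.
AirlineCode, Dest, Origin → Aircraft: {AirlineCode, Dest, Origin}⁺ = {Aircraft, AirlineCode, DepTime, Dest, Origin}, which is not all of the attributes, so the left side is not a superkey — BCNF is violated.
AirlineCode, Dest, Origin → Aircraft has non-prime {Aircraft} on the right and a non-superkey on the left, so 3NF fails.
Checking every proper subset of each key, none determines a non-prime attribute — 2NF is satisfied.

2NF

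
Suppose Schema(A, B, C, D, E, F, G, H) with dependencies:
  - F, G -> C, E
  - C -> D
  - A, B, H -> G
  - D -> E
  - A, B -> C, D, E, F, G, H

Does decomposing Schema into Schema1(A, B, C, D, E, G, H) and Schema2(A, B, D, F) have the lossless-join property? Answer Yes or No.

Common attributes: {A, B, D}; their closure is {A, B, C, D, E, F, G, H}.
This includes all of Schema1, so the common attributes are a superkey of Schema1 — the join is lossless.

Yes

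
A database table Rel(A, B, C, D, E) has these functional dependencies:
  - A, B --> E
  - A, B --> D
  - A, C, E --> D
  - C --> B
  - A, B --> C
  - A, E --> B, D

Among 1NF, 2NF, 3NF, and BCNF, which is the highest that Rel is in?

Candidate keys: {A, B}, {A, C}, {A, E}. Prime attributes: {A, B, C, E}.
For C --> B we have {C}⁺ = {B, C}; {C} is not a superkey, so BCNF fails.
But every attribute on its right side ({B}) is prime, and the same holds for every other non-superkey FD, so 3NF still holds.

3NF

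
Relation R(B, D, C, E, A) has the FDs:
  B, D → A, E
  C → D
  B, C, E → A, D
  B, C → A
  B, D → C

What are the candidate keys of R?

{B} never appears on the right of any FD, so every key must include it.
{B, C}⁺ = {A, B, C, D, E} — all of the relation — so {B, C} is a candidate key.
{B, D}⁺ = {A, B, C, D, E} — all of the relation — so {B, D} is a candidate key.
Any other superkey properly contains one of these, so there are no further candidate keys.

{B, C}, {B, D}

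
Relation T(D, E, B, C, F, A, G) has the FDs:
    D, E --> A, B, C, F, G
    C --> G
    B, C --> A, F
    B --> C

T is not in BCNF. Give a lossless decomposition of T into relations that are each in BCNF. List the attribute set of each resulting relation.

Candidate key of the original relation: {D, E}.
Within {A, B, C, D, E, F, G}: {C}⁺ ∩ {A, B, C, D, E, F, G} = {C, G}, not the whole set, so C --> G violates BCNF; decompose into {C, G} and {A, B, C, D, E, F}.
{C, G} has no BCNF violation.
Within {A, B, C, D, E, F}: {B, C}⁺ ∩ {A, B, C, D, E, F} = {A, B, C, F}, not the whole set, so B, C --> A, F violates BCNF; decompose into {A, B, C, F} and {B, C, D, E}.
{A, B, C, F} has no BCNF violation.
Within {B, C, D, E}: {B}⁺ ∩ {B, C, D, E} = {B, C}, not the whole set, so B --> C violates BCNF; decompose into {B, C} and {B, D, E}.
{B, C} has no BCNF violation.
{B, D, E} has no BCNF violation.

{A, B, C, F}; {B, D, E}; {C, G}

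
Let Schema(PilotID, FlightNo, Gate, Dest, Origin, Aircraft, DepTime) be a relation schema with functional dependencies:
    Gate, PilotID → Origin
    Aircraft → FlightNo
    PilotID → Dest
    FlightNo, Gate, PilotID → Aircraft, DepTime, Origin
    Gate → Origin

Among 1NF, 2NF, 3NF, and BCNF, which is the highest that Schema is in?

1NF

Candidate keys: {Aircraft, Gate, PilotID}, {FlightNo, Gate, PilotID}. Prime attributes: {Aircraft, FlightNo, Gate, PilotID}.
Gate, PilotID → Origin: {Gate, PilotID}⁺ = {Dest, Gate, Origin, PilotID}, which is not all of the attributes, so the left side is not a superkey — BCNF is violated.
Gate, PilotID → Origin has non-prime {Origin} on the right and a non-superkey on the left, so 3NF fails.
Since {Gate} ⊂ {Aircraft, Gate, PilotID} and {Gate}⁺ ⊇ {Origin} with {Origin} non-prime, there is a partial dependency; 2NF fails.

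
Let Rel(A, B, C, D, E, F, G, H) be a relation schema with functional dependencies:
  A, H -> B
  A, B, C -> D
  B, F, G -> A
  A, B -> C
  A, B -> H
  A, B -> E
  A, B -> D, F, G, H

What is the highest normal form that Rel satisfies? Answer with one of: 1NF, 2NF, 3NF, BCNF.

BCNF

Candidate keys: {A, B}, {A, H}, {B, F, G}. Prime attributes: {A, B, F, G, H}.
The left-hand side of every FD is a superkey, so BCNF is satisfied.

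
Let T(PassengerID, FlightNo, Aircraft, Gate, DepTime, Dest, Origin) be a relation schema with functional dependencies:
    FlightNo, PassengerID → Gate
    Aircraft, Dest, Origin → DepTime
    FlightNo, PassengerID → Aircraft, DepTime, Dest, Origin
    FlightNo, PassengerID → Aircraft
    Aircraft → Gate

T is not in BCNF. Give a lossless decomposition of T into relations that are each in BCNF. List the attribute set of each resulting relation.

Candidate key of the original relation: {FlightNo, PassengerID}.
Within {Aircraft, DepTime, Dest, FlightNo, Gate, Origin, PassengerID}: {Aircraft, Dest, Origin}⁺ ∩ {Aircraft, DepTime, Dest, FlightNo, Gate, Origin, PassengerID} = {Aircraft, DepTime, Dest, Gate, Origin}, not the whole set, so Aircraft, Dest, Origin → DepTime, Gate violates BCNF; decompose into {Aircraft, DepTime, Dest, Gate, Origin} and {Aircraft, Dest, FlightNo, Origin, PassengerID}.
Within {Aircraft, DepTime, Dest, Gate, Origin}: {Aircraft}⁺ ∩ {Aircraft, DepTime, Dest, Gate, Origin} = {Aircraft, Gate}, not the whole set, so Aircraft → Gate violates BCNF; decompose into {Aircraft, Gate} and {Aircraft, DepTime, Dest, Origin}.
{Aircraft, Gate}: every determinant is a superkey — BCNF.
{Aircraft, DepTime, Dest, Origin}: every determinant is a superkey — BCNF.
{Aircraft, Dest, FlightNo, Origin, PassengerID}: every determinant is a superkey — BCNF.

{Aircraft, DepTime, Dest, Origin}; {Aircraft, Dest, FlightNo, Origin, PassengerID}; {Aircraft, Gate}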